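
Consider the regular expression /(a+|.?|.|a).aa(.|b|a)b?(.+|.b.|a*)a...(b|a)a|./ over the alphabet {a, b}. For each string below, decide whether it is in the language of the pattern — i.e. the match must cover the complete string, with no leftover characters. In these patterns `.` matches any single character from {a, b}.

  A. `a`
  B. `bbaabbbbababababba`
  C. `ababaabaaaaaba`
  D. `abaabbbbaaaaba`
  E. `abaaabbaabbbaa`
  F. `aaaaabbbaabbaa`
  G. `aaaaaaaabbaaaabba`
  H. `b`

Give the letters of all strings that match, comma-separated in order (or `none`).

A, B, D, E, F, G, H

A → match
B → match
C → no match
D → match
E → match
F → match
G → match
H → match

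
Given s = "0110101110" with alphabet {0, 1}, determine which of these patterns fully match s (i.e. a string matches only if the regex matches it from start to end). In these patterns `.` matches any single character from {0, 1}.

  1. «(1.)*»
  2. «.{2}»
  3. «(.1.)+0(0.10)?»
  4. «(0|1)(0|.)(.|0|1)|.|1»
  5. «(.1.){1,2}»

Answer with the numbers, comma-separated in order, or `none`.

3

1 → no match
2 → no match
3 → match
4 → no match
5 → no match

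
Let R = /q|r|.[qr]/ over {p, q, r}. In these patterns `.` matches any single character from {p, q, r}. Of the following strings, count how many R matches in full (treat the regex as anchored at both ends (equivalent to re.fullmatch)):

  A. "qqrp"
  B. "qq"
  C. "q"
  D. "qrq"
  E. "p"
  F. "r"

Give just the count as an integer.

A → no match
B → match
C → match
D → no match
E → no match
F → match
Total matched: 3

3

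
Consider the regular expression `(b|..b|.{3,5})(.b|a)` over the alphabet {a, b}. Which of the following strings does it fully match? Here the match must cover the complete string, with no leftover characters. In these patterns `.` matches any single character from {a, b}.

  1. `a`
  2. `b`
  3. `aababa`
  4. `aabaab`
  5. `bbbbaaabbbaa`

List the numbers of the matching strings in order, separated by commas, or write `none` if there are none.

3, 4

1 → no match
2 → no match
3 → match
4 → match
5 → no match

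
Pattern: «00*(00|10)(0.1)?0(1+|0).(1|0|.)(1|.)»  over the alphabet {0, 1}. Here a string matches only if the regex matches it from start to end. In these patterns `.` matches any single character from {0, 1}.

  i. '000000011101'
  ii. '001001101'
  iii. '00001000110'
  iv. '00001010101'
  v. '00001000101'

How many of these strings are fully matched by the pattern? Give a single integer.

i → match
ii → match
iii → match
iv → no match
v → match
Total matched: 4

4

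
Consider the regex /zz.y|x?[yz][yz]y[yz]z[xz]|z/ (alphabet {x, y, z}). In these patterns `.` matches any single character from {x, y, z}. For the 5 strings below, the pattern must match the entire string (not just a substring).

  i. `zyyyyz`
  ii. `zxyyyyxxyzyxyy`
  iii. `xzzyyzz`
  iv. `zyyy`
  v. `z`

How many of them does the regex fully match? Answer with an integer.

i → no match
ii → no match
iii → match
iv → no match
v → match
Total matched: 2

2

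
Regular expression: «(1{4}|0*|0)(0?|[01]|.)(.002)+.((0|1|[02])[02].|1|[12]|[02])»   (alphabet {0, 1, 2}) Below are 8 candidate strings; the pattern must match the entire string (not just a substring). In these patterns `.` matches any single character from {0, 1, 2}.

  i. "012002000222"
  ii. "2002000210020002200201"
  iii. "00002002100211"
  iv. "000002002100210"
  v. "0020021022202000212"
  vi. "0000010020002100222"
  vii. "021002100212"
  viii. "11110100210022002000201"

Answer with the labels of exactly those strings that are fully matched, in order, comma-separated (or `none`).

i, ii, iii, iv, vi, vii, viii

i → match
ii → match
iii → match
iv → match
v → no match
vi → match
vii → match
viii → match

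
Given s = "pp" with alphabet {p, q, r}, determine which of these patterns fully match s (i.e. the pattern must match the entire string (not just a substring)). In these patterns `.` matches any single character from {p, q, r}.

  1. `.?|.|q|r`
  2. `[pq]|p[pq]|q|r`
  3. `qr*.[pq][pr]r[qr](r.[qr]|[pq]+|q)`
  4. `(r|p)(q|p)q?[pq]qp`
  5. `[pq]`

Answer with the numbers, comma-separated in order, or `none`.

1 → no match
2 → match
3 → no match — must start with "q"
4 → no match — must end with "qp"
5 → no match

2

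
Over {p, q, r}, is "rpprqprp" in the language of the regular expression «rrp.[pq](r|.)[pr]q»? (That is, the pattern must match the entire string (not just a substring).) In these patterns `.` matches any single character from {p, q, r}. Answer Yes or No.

Every match must start with "rrp", but "rpprqprp" does not.

No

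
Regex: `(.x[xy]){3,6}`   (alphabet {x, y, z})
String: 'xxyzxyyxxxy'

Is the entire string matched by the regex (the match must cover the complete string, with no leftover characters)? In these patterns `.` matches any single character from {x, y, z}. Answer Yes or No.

No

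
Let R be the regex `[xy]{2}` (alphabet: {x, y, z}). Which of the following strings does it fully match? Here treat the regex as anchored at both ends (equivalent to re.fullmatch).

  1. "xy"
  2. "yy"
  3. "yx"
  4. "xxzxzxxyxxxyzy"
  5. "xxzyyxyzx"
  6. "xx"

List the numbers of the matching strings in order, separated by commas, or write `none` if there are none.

1. "xy" → match
2. "yy" → match
3. "yx" → match
4 → no match
5. "xxzyyxyzx" → no match
6. "xx" → match

1, 2, 3, 6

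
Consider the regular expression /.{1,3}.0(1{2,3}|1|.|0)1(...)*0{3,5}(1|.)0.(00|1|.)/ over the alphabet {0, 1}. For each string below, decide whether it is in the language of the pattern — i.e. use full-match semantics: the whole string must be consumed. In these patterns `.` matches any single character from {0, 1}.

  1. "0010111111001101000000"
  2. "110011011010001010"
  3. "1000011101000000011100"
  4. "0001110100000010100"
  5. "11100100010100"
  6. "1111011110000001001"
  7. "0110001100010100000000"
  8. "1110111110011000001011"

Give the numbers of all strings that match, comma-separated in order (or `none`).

1 → no match
2 → match
3 → no match
4 → match
5 → match
6 → match
7 → no match
8 → match

2, 4, 5, 6, 8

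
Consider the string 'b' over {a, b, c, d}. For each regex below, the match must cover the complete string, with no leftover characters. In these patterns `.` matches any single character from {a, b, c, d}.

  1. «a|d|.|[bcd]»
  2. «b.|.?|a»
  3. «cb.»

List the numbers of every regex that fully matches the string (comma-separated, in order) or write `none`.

1 → match
2 → match
3 → no match — must start with 'cb'

1, 2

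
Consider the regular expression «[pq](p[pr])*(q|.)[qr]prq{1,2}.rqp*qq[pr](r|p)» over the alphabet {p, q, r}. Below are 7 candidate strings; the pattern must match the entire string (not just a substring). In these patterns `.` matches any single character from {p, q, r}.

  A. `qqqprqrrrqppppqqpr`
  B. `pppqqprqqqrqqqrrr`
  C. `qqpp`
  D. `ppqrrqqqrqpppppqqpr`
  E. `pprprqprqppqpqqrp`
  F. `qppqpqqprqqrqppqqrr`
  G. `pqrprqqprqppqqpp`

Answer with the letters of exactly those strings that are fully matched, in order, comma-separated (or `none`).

A → no match
B → no match
C → no match
D → no match
E → no match
F → no match
G → match

G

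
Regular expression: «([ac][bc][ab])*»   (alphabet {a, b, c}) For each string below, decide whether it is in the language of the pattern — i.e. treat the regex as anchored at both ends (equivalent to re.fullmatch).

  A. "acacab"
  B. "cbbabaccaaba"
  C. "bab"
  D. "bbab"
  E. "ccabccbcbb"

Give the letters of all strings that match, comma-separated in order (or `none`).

A. "acacab" → no match
B. "cbbabaccaaba" → match
C. "bab" → no match
D. "bbab" → no match
E. "ccabccbcbb" → no match

B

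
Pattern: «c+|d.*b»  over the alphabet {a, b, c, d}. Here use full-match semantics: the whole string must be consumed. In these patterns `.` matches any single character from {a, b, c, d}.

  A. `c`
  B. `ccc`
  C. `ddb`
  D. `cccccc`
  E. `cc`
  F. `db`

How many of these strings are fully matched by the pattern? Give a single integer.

6

A → match
B → match
C → match
D → match
E → match
F → match
Total matched: 6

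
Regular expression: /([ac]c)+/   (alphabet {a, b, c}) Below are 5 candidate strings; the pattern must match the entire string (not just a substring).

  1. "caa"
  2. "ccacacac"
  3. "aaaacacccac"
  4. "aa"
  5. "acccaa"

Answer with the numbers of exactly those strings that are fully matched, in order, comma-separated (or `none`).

1 → no match — must end with "c"
2 → match
3 → no match
4 → no match — must end with "c"
5 → no match — must end with "c"

2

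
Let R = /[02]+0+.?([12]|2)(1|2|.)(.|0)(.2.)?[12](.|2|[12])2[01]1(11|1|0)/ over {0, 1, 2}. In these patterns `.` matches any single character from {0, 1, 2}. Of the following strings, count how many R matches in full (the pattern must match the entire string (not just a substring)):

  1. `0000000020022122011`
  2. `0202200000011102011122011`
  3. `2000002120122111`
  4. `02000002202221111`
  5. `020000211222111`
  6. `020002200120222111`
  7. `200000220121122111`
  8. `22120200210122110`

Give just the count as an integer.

1 → no match
2 → no match
3 → match
4 → match
5 → match
6 → match
7 → match
8 → no match
Total matched: 5

5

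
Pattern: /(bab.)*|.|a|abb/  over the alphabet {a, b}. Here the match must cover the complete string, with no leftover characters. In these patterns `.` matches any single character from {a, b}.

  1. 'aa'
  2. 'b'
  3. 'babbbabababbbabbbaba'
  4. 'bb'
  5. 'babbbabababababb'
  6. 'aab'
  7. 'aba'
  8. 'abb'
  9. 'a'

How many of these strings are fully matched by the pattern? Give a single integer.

1 → no match
2 → match
3 → match
4 → no match
5 → match
6 → no match
7 → no match
8 → match
9 → match
Total matched: 5

5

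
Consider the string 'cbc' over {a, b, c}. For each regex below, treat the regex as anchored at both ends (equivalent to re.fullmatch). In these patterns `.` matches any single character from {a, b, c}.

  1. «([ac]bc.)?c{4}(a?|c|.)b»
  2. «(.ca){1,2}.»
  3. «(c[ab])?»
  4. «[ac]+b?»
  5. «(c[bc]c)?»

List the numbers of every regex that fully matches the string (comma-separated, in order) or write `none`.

5

1 → no match — must end with 'b'
2 → no match
3 → no match
4 → no match
5 → match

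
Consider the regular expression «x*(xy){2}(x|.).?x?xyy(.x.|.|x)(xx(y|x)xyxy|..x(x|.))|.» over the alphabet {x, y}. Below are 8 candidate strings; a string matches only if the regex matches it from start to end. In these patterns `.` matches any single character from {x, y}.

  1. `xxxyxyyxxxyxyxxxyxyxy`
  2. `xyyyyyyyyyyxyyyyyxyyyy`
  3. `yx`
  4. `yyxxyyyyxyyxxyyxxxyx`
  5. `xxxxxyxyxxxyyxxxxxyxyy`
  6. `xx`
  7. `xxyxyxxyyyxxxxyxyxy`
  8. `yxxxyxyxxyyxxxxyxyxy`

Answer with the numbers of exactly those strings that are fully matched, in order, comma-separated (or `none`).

1 → no match
2 → no match
3 → no match
4 → no match
5 → no match
6 → no match
7 → match
8 → no match

7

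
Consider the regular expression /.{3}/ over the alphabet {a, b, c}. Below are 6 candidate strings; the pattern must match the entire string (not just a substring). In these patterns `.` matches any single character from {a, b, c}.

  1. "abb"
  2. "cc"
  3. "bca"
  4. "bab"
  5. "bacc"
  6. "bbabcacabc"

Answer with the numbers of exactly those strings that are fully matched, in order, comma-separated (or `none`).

1, 3, 4

1 → match
2 → no match
3 → match
4 → match
5 → no match
6 → no match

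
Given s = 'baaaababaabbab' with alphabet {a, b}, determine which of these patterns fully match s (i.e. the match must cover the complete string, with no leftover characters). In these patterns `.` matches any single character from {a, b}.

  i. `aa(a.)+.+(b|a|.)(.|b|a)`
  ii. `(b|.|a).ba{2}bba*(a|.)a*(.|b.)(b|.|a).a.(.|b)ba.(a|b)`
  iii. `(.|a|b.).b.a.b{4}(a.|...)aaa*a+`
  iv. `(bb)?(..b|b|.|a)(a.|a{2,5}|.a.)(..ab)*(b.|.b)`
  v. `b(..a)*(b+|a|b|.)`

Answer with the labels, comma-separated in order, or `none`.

v

i → no match — must start with 'aaa'
ii → no match
iii → no match — must end with 'a'
iv → no match
v → match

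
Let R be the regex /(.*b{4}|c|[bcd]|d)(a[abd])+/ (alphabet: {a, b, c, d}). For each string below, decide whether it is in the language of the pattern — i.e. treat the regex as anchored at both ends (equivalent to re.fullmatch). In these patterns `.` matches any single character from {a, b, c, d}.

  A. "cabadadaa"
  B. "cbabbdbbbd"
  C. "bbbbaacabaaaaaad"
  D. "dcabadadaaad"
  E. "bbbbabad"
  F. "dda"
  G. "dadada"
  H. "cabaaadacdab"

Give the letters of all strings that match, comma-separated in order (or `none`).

A → match
B → no match
C → no match
D → no match
E → match
F → no match
G → no match
H → no match

A, E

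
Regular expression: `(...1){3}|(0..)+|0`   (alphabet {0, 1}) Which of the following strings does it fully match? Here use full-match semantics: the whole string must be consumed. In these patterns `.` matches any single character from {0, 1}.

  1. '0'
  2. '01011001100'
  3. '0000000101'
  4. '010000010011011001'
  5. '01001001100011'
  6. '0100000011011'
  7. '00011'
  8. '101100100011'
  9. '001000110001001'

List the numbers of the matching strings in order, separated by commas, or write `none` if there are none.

1 → match
2 → no match
3 → no match
4 → match
5 → no match
6 → no match
7 → no match
8 → no match
9 → no match

1, 4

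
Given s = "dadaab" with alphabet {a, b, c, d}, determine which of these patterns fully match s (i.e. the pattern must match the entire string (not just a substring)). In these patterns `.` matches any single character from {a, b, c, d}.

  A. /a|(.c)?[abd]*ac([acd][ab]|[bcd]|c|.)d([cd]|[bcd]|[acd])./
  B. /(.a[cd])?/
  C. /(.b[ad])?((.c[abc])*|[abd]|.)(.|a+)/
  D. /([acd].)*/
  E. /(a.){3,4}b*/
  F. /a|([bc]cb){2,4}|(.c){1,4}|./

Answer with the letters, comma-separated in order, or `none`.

A → no match
B → no match
C → no match
D → match
E → no match — must start with "a"
F → no match

D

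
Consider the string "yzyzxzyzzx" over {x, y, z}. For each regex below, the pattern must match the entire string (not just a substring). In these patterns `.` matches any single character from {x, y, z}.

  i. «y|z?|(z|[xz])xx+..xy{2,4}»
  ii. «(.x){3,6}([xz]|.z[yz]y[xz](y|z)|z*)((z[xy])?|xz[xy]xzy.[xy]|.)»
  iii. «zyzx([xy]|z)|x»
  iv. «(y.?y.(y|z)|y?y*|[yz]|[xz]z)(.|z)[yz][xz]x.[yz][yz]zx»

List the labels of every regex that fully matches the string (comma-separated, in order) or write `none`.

iv

i → no match
ii → no match
iii → no match
iv → match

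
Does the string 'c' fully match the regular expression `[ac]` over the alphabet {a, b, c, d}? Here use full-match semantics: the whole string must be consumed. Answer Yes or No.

Yes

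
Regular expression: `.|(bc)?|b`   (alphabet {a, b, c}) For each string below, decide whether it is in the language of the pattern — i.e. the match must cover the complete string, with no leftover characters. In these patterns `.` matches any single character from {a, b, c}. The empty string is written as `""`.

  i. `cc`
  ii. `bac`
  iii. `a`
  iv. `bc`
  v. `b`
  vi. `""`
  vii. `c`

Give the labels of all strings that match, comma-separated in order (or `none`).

i → no match
ii → no match
iii → match
iv → match
v → match
vi → match
vii → match

iii, iv, v, vi, vii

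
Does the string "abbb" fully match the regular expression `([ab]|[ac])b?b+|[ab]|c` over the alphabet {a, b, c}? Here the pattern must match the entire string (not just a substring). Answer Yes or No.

Yes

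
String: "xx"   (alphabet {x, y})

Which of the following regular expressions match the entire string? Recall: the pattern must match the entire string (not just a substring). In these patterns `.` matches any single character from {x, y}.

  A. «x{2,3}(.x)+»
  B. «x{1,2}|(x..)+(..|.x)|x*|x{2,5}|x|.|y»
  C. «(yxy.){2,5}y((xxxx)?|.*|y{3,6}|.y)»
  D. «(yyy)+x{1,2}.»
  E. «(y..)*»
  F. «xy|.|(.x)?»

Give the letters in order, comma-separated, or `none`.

A → no match
B → match
C → no match — must start with "yxy"
D → no match — must start with "yyy"
E → no match
F → match

B, F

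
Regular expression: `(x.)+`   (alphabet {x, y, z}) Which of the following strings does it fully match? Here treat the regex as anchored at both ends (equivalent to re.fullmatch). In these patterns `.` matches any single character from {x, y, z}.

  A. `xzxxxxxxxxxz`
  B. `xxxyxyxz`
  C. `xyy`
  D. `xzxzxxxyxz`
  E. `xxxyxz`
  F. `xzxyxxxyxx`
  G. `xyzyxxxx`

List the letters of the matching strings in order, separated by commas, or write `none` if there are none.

A → match
B → match
C → no match
D → match
E → match
F → match
G → no match

A, B, D, E, F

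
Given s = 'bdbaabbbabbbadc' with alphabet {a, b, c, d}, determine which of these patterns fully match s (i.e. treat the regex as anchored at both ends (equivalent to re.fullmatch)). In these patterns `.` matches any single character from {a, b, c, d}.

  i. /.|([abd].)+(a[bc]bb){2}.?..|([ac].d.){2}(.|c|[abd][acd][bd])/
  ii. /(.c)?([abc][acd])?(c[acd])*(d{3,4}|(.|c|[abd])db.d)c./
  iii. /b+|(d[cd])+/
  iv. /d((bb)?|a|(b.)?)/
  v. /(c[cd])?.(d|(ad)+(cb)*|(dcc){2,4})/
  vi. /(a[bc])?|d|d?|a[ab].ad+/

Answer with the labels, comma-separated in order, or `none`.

i

i → match
ii → no match
iii → no match
iv → no match — must start with 'd'
v → no match
vi → no match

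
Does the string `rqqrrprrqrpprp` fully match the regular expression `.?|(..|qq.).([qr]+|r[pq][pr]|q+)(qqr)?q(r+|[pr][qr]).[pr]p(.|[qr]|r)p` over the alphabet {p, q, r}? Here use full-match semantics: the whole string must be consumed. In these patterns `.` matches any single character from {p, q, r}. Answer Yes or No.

No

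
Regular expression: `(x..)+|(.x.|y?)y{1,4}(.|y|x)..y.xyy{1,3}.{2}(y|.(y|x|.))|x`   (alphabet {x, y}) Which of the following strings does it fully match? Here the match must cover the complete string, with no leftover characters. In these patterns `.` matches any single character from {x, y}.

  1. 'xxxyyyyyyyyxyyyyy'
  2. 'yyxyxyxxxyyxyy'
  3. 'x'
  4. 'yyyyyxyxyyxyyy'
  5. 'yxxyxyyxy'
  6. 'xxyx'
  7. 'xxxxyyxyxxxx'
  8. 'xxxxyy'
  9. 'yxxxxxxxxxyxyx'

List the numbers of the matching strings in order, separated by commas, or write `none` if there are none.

1, 3, 7, 8

1 → match
2 → no match
3 → match
4 → no match
5 → no match
6 → no match
7 → match
8 → match
9 → no match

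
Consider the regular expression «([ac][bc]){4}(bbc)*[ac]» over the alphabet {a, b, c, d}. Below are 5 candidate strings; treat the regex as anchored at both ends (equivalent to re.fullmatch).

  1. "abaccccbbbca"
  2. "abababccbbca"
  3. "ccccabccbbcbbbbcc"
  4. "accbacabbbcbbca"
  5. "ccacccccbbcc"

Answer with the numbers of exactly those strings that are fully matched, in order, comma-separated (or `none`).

1 → match
2 → match
3 → no match
4 → match
5 → match

1, 2, 4, 5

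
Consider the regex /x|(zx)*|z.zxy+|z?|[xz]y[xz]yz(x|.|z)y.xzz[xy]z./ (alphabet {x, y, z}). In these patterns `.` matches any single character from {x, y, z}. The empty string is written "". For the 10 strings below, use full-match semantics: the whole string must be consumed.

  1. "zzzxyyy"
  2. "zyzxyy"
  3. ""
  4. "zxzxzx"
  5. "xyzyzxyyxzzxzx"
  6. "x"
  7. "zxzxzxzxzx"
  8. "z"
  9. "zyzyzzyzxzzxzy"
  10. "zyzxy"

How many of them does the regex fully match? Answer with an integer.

1 → match
2 → match
3 → match
4 → match
5 → match
6 → match
7 → match
8 → match
9 → match
10 → match
Total matched: 10

10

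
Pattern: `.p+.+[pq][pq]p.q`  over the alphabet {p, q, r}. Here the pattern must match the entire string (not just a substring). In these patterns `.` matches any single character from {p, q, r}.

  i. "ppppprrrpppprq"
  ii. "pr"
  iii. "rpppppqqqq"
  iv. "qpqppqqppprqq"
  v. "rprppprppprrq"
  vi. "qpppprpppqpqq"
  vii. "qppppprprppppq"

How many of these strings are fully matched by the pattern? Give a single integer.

3

i → match
ii. "pr" → no match — must end with "q"
iii. "rpppppqqqq" → no match
iv → no match
v → no match
vi → match
vii → match
Total matched: 3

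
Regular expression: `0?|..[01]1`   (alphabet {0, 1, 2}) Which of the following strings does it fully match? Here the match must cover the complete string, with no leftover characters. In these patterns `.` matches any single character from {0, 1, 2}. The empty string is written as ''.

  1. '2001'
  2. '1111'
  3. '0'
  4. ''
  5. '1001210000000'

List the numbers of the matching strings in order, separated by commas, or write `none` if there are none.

1, 2, 3, 4

1 → match
2 → match
3 → match
4 → match
5 → no match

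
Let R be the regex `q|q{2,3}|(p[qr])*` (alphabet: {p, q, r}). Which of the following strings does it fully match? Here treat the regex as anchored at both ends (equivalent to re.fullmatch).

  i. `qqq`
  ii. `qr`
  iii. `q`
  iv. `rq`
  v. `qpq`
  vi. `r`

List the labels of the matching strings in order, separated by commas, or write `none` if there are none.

i, iii

i → match
ii → no match
iii → match
iv → no match
v → no match
vi → no match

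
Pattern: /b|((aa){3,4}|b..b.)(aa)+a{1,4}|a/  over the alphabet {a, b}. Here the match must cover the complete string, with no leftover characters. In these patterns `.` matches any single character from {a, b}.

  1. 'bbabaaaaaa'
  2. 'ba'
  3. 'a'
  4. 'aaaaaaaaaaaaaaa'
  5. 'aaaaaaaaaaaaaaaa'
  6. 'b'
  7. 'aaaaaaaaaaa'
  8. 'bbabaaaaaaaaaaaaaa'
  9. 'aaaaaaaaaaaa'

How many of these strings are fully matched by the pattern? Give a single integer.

1 → match
2 → no match
3 → match
4 → match
5 → match
6 → match
7 → match
8 → match
9 → match
Total matched: 8

8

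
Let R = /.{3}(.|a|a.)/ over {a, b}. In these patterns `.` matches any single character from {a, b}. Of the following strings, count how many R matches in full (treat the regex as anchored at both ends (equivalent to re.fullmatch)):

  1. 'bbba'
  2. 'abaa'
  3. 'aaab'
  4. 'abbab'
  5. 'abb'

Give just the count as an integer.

1 → match
2 → match
3 → match
4 → match
5 → no match
Total matched: 4

4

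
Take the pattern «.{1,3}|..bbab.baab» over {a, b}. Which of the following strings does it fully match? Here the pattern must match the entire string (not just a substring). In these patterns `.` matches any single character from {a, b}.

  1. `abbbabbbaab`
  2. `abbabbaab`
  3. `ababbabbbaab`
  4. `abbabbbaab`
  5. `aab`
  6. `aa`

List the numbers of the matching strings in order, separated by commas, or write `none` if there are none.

1, 5, 6

1. `abbbabbbaab` → match
2. `abbabbaab` → no match
3. `ababbabbbaab` → no match
4. `abbabbbaab` → no match
5. `aab` → match
6. `aa` → match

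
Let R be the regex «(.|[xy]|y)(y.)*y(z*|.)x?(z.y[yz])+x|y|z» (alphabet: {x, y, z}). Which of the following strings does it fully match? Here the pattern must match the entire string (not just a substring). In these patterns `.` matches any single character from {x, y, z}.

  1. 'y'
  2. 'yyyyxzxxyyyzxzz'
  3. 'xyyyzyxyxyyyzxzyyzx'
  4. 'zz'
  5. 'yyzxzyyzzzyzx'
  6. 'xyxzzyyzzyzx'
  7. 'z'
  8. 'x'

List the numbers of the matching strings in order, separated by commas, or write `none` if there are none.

1, 3, 5, 6, 7

1 → match
2 → no match
3 → match
4 → no match
5 → match
6 → match
7 → match
8 → no match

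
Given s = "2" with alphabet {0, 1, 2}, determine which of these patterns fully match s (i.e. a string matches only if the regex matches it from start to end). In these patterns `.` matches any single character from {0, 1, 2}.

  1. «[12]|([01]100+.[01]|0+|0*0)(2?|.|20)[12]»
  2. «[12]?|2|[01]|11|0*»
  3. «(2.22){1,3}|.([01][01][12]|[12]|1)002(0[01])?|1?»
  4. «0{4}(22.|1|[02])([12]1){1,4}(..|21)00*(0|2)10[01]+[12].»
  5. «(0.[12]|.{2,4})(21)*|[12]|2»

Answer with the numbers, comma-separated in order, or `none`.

1 → match
2 → match
3 → no match
4 → no match — must start with "0"
5 → match

1, 2, 5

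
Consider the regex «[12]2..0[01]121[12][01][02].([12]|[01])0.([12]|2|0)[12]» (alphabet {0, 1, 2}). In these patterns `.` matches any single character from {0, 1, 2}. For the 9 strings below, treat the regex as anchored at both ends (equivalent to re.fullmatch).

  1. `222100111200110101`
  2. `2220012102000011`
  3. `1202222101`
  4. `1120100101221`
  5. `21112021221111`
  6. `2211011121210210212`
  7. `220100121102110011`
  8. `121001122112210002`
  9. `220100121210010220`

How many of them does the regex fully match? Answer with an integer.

1

1 → no match
2 → no match
3 → no match
4 → no match
5 → no match
6 → no match
7 → match
8 → no match
9 → no match
Total matched: 1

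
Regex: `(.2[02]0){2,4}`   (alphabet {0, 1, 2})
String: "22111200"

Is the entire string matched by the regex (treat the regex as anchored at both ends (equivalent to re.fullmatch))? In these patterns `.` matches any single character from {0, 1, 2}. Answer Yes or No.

No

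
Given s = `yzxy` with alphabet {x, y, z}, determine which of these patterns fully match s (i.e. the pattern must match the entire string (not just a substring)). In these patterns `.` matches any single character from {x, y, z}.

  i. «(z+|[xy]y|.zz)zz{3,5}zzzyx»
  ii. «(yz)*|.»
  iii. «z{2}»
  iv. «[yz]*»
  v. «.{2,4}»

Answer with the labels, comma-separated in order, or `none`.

i → no match — must end with `zzzzyx`
ii → no match
iii → no match — must start with `z`
iv → no match
v → match

v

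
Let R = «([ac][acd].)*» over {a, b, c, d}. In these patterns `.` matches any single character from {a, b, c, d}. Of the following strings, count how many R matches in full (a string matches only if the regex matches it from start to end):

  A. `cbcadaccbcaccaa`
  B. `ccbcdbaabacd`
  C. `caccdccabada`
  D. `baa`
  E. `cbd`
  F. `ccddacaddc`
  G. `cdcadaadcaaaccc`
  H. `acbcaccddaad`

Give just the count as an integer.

4

A → no match
B. `ccbcdbaabacd` → match
C. `caccdccabada` → match
D. `baa` → no match
E. `cbd` → no match
F. `ccddacaddc` → no match
G → match
H. `acbcaccddaad` → match
Total matched: 4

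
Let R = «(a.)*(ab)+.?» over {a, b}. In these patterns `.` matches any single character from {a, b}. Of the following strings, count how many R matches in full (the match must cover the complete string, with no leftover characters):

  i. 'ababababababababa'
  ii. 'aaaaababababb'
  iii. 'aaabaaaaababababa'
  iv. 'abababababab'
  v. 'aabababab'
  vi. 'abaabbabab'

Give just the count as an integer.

i → match
ii → match
iii → match
iv → match
v → no match
vi → no match
Total matched: 4

4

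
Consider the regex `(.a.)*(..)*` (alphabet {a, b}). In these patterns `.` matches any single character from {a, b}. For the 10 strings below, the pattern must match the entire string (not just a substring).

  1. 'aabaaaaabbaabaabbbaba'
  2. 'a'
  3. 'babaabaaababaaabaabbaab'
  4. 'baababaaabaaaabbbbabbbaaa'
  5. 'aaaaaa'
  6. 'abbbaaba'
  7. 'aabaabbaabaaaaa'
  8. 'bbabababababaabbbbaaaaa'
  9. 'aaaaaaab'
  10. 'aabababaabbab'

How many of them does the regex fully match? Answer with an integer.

8

1 → match
2. 'a' → no match
3 → match
4 → match
5. 'aaaaaa' → match
6. 'abbbaaba' → match
7 → match
8 → no match
9. 'aaaaaaab' → match
10 → match
Total matched: 8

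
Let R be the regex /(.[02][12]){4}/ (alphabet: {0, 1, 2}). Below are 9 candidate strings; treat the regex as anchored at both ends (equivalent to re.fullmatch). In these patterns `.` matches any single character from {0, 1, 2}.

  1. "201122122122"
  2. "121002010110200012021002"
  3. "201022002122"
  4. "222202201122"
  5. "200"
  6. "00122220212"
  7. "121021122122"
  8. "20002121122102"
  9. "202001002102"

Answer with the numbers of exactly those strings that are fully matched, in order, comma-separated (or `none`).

1 → match
2 → no match
3 → match
4 → match
5 → no match
6 → no match
7 → match
8 → no match
9 → match

1, 3, 4, 7, 9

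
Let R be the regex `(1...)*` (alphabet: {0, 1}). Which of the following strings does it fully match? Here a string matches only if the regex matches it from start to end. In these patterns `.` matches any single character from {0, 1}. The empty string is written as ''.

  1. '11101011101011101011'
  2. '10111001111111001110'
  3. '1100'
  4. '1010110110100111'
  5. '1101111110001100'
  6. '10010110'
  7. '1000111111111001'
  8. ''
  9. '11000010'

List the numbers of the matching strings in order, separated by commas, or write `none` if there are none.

1 → match
2 → match
3 → match
4 → no match
5 → match
6 → no match
7 → match
8 → match
9 → no match

1, 2, 3, 5, 7, 8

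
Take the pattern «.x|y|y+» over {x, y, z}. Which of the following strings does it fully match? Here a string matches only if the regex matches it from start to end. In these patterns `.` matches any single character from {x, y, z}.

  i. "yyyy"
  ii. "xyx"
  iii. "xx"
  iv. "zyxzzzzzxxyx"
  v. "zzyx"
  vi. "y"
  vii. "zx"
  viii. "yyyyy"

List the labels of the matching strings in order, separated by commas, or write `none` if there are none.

i, iii, vi, vii, viii

i → match
ii → no match
iii → match
iv → no match
v → no match
vi → match
vii → match
viii → match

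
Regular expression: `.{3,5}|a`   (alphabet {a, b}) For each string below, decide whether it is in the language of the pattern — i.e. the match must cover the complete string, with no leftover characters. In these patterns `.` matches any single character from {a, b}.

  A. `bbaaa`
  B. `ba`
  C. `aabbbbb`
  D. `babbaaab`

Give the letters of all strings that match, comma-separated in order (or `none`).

A

A → match
B → no match
C → no match
D → no match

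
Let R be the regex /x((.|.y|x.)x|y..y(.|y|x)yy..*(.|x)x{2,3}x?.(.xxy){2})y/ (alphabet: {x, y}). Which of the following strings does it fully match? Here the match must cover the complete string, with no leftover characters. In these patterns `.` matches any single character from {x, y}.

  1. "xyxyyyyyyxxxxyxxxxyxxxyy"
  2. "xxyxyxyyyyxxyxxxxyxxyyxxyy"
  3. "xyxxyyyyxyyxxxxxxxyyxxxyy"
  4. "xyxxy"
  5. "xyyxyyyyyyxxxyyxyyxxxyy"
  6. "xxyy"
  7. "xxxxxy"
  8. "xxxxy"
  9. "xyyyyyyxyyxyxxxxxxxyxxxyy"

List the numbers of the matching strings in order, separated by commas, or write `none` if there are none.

1 → no match
2 → no match
3 → no match
4 → no match
5 → no match
6 → no match
7 → no match
8 → match
9 → no match

8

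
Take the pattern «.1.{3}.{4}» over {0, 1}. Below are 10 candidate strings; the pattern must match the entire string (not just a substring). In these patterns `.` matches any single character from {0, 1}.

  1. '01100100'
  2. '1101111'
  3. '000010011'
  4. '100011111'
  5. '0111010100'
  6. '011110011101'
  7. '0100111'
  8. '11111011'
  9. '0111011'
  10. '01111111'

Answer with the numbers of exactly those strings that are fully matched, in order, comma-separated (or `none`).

1. '01100100' → no match
2. '1101111' → no match
3. '000010011' → no match
4. '100011111' → no match
5. '0111010100' → no match
6. '011110011101' → no match
7. '0100111' → no match
8. '11111011' → no match
9. '0111011' → no match
10. '01111111' → no match

none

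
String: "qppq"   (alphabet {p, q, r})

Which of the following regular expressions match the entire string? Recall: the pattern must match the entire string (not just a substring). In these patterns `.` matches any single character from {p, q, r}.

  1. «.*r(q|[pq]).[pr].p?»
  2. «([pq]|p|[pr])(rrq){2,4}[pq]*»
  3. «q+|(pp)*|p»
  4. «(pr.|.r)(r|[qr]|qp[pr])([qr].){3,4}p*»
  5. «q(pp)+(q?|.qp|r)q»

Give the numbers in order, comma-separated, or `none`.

1 → no match
2 → no match
3 → no match
4 → no match
5 → match

5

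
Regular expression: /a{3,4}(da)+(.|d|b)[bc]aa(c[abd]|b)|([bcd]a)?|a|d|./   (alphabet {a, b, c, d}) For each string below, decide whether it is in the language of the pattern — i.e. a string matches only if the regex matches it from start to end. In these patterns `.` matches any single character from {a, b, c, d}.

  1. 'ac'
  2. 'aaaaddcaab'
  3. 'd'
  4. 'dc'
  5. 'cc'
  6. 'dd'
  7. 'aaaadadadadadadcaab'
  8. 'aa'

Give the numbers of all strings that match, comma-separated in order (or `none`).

1. 'ac' → no match
2. 'aaaaddcaab' → no match
3. 'd' → match
4. 'dc' → no match
5. 'cc' → no match
6. 'dd' → no match
7 → match
8. 'aa' → no match

3, 7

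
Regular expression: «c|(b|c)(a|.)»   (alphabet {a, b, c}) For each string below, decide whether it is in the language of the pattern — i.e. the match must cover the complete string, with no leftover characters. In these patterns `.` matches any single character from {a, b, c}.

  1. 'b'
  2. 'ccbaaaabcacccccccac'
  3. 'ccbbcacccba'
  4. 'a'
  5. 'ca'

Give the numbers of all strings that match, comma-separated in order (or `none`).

5

1 → no match
2 → no match
3 → no match
4 → no match
5 → match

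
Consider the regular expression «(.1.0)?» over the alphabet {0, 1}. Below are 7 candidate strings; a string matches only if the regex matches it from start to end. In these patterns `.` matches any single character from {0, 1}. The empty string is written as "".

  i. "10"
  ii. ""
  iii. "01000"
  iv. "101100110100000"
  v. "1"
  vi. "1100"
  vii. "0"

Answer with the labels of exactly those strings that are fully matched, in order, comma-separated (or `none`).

ii, vi

i → no match
ii → match
iii → no match
iv → no match
v → no match
vi → match
vii → no match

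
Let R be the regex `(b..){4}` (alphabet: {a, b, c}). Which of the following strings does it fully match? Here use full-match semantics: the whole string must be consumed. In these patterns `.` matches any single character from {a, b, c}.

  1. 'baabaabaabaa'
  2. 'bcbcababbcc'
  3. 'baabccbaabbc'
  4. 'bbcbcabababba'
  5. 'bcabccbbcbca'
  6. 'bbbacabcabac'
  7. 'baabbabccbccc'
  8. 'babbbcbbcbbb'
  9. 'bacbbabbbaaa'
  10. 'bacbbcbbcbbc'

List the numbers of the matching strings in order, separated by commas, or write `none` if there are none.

1, 3, 5, 8, 10

1 → match
2 → no match
3 → match
4 → no match
5 → match
6 → no match
7 → no match
8 → match
9 → no match
10 → match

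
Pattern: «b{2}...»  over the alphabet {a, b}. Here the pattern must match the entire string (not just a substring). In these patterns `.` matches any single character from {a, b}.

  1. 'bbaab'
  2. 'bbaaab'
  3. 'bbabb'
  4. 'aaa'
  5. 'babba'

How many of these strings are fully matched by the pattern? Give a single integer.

1 → match
2 → no match
3 → match
4 → no match — must start with 'b'
5 → no match
Total matched: 2

2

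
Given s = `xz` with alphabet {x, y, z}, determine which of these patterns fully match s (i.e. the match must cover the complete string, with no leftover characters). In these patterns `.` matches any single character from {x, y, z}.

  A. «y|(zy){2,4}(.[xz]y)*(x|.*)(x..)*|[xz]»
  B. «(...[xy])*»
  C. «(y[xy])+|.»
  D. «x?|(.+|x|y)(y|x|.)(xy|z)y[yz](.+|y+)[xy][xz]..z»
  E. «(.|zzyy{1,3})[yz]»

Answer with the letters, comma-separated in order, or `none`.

E

A → no match
B → no match
C → no match
D → no match
E → match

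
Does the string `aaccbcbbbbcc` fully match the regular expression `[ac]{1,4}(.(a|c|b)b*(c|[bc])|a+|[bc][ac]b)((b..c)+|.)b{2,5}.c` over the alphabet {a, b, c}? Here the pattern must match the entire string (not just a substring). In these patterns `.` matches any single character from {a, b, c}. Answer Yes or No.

Yes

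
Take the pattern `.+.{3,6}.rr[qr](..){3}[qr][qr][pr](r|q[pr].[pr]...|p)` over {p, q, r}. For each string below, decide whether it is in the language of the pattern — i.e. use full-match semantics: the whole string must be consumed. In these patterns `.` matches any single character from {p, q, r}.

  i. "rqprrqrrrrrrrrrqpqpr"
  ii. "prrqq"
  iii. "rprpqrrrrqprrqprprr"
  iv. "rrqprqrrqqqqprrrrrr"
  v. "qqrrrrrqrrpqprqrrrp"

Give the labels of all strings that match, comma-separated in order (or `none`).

i → no match
ii → no match
iii → no match
iv → match
v → no match

iv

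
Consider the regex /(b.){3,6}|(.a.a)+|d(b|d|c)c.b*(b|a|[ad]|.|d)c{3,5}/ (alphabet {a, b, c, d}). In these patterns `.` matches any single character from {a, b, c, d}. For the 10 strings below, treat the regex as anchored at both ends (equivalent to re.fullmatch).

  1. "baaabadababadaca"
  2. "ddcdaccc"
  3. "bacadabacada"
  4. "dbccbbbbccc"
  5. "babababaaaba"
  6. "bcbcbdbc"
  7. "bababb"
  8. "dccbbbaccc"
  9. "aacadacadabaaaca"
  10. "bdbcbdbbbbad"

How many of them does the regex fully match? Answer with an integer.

9

1 → match
2 → match
3 → match
4 → match
5 → match
6 → match
7 → match
8 → match
9 → match
10 → no match
Total matched: 9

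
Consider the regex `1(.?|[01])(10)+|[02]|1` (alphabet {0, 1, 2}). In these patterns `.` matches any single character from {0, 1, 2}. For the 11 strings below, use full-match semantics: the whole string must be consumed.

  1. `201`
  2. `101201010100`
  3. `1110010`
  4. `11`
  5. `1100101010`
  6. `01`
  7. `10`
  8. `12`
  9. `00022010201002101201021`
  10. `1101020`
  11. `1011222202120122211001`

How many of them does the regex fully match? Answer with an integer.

1 → no match
2 → no match
3 → no match
4 → no match
5 → no match
6 → no match
7 → no match
8 → no match
9 → no match
10 → no match
11 → no match
Total matched: 0

0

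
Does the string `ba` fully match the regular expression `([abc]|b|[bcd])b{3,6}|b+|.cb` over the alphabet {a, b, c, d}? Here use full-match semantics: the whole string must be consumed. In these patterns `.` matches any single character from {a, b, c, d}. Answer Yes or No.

No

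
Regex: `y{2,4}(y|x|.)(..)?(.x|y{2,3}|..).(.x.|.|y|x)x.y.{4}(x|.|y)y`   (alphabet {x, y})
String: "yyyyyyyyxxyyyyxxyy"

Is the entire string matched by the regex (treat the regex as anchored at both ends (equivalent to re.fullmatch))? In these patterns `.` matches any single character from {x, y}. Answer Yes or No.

Yes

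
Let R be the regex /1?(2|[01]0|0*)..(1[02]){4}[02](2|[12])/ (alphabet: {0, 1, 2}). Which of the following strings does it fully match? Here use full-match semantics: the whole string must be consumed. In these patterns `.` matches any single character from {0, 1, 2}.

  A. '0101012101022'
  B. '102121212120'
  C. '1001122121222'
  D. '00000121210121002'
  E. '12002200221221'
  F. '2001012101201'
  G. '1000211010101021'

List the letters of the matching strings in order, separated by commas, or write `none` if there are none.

A, D, F, G

A → match
B. '102121212120' → no match
C → no match
D → match
E → no match
F → match
G → match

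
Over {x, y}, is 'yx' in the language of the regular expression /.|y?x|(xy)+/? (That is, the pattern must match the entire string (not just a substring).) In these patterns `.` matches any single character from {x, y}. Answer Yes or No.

Yes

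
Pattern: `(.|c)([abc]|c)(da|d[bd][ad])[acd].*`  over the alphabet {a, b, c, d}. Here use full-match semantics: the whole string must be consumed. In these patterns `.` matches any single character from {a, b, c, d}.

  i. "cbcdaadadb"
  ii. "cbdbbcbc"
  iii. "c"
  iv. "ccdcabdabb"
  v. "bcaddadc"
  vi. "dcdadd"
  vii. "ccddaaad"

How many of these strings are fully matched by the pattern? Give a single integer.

i → no match
ii → no match
iii → no match
iv → no match
v → no match
vi → match
vii → match
Total matched: 2

2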